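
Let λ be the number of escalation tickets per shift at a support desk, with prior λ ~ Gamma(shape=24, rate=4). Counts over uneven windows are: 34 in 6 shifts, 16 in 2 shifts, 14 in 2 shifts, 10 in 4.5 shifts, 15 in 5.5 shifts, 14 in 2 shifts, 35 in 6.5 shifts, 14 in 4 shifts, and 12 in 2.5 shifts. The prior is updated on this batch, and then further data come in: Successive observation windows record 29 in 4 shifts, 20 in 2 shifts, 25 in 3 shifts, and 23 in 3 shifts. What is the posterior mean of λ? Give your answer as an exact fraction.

Total count: 34 + 16 + 14 + 10 + 15 + 14 + 35 + 14 + 12 = 164.
Total exposure: 6 + 2 + 2 + 4.5 + 5.5 + 2 + 6.5 + 4 + 2.5 = 35 shifts.
After the first batch: Gamma(24 + 164, 4 + 35) = Gamma(188, 39).
Total count: 29 + 20 + 25 + 23 = 97.
Total exposure: 4 + 2 + 3 + 3 = 12 shifts.
After the second batch: Gamma(188 + 97, 39 + 12) = Gamma(285, 51).
Posterior mean = α'/β' = 285/51 = 95/17.

95/17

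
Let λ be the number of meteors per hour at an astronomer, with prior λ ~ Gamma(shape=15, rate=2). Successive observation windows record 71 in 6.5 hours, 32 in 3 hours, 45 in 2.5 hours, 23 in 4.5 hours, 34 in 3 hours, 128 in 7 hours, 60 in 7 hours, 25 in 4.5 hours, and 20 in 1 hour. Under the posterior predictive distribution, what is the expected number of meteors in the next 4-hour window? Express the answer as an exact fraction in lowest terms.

Total count: 71 + 32 + 45 + 23 + 34 + 128 + 60 + 25 + 20 = 438.
Total exposure: 6.5 + 3 + 2.5 + 4.5 + 3 + 7 + 7 + 4.5 + 1 = 39 hours.
Posterior: α' = 15 + 438 = 453, β' = 2 + 39 = 41.
Predictive mean over a 4-hour window = T·E[λ|data] = 4·453/41 = 1812/41.

1812/41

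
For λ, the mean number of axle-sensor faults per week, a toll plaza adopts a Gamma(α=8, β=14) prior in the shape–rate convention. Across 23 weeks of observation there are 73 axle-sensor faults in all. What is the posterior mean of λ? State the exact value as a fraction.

81/37

Total count 73 over total exposure 23 weeks.
Posterior: α' = 8 + 73 = 81, β' = 14 + 23 = 37.
Posterior mean = α'/β' = 81/37.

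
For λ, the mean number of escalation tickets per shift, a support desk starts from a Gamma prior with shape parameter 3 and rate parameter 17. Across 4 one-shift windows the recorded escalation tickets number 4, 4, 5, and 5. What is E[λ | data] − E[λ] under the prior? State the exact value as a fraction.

Total count: 4 + 4 + 5 + 5 = 18.
Total exposure: 4 shifts.
The Gamma prior is conjugate for the Poisson rate, so λ | data ~ Gamma(3+18, 17+4) = Gamma(21, 21).
Posterior mean = 21/21 = 1; prior mean = 3/17 = 3/17. Difference = 1 − 3/17 = 14/17.

14/17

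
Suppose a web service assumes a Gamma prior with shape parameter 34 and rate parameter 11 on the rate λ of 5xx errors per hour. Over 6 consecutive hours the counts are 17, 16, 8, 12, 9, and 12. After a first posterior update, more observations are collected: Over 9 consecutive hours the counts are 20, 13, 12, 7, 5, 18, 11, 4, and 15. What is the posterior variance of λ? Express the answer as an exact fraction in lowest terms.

213/676

Total count: 17 + 16 + 8 + 12 + 9 + 12 = 74.
Total exposure: 6 hours.
After the first batch: Gamma(34 + 74, 11 + 6) = Gamma(108, 17).
Total count: 20 + 13 + 12 + 7 + 5 + 18 + 11 + 4 + 15 = 105.
Total exposure: 9 hours.
After the second batch: Gamma(108 + 105, 17 + 9) = Gamma(213, 26).
Posterior variance = α'/β'² = 213/676.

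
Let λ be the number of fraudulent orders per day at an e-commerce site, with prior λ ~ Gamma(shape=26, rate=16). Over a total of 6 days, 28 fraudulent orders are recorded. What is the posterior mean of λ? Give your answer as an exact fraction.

27/11

Total count 28 over total exposure 6 days.
Conjugate update: add total count to the shape and total exposure to the rate, giving Gamma(54, 22).
Posterior mean = α'/β' = 54/22 = 27/11.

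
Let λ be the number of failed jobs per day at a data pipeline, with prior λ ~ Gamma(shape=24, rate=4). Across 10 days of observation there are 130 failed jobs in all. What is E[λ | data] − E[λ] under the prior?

5

Total count 130 over total exposure 10 days.
By Gamma–Poisson conjugacy, the posterior is Gamma(α + Σx, β + Σt) = Gamma(24 + 130, 4 + 10) = Gamma(154, 14).
Posterior mean = 154/14 = 11; prior mean = 24/4 = 6. Difference = 11 − 6 = 5.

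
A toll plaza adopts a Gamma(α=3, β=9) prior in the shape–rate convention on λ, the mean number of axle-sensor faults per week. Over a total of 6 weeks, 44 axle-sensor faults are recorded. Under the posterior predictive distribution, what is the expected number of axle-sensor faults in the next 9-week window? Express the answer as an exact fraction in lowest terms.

Total count 44 over total exposure 6 weeks.
Gamma(α, β) with Poisson data over total exposure Σt gives posterior Gamma(α+Σx, β+Σt) = Gamma(47, 15).
Predictive mean over a 9-week window = T·E[λ|data] = 9·47/15 = 141/5.

141/5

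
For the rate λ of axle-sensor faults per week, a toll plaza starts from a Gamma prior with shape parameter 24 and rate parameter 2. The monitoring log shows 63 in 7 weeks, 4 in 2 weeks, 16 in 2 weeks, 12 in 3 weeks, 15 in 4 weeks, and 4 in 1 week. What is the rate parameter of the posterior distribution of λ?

Total count: 63 + 4 + 16 + 12 + 15 + 4 = 114.
Total exposure: 7 + 2 + 2 + 3 + 4 + 1 = 19 weeks.
Conjugate update: add total count to the shape and total exposure to the rate, giving Gamma(138, 21).

21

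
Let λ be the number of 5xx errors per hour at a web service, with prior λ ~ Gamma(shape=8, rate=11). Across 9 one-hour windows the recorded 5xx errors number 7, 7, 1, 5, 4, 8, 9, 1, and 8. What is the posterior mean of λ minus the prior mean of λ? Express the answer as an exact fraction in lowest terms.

Total count: 7 + 7 + 1 + 5 + 4 + 8 + 9 + 1 + 8 = 50.
Total exposure: 9 hours.
Conjugate update: add total count to the shape and total exposure to the rate, giving Gamma(58, 20).
Posterior mean = 58/20 = 29/10; prior mean = 8/11 = 8/11. Difference = 29/10 − 8/11 = 239/110.

239/110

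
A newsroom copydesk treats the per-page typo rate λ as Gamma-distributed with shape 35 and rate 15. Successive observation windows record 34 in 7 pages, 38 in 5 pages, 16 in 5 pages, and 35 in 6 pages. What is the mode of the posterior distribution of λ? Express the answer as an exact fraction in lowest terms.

Total count: 34 + 38 + 16 + 35 = 123.
Total exposure: 7 + 5 + 5 + 6 = 23 pages.
By Gamma–Poisson conjugacy, the posterior is Gamma(α + Σx, β + Σt) = Gamma(35 + 123, 15 + 23) = Gamma(158, 38).
Posterior mode = (α'−1)/β' = 157/38.

157/38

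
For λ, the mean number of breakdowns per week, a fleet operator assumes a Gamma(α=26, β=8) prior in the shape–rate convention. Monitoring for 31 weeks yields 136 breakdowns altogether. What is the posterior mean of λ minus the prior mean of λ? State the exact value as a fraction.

Total count 136 over total exposure 31 weeks.
Conjugate update: add total count to the shape and total exposure to the rate, giving Gamma(162, 39).
Posterior mean = 162/39 = 54/13; prior mean = 26/8 = 13/4. Difference = 54/13 − 13/4 = 47/52.

47/52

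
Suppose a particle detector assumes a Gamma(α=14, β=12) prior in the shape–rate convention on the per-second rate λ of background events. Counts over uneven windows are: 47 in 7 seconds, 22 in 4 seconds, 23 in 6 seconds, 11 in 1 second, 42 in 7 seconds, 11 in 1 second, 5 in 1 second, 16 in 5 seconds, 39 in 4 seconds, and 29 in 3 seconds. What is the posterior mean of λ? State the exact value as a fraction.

Total count: 47 + 22 + 23 + 11 + 42 + 11 + 5 + 16 + 39 + 29 = 245.
Total exposure: 7 + 4 + 6 + 1 + 7 + 1 + 1 + 5 + 4 + 3 = 39 seconds.
Conjugate update: add total count to the shape and total exposure to the rate, giving Gamma(259, 51).
Posterior mean = α'/β' = 259/51.

259/51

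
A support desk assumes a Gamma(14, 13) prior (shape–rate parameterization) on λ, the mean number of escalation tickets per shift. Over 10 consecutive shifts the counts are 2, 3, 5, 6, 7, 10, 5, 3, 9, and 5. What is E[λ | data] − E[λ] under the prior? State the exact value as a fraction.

Total count: 2 + 3 + 5 + 6 + 7 + 10 + 5 + 3 + 9 + 5 = 55.
Total exposure: 10 shifts.
The Gamma prior is conjugate for the Poisson rate, so λ | data ~ Gamma(14+55, 13+10) = Gamma(69, 23).
Posterior mean = 69/23 = 3; prior mean = 14/13 = 14/13. Difference = 3 − 14/13 = 25/13.

25/13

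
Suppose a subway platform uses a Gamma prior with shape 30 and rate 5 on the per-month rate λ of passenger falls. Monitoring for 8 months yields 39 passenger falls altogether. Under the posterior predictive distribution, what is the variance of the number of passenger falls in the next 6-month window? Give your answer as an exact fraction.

7866/169

Total count 39 over total exposure 8 months.
The Gamma prior is conjugate for the Poisson rate, so λ | data ~ Gamma(30+39, 5+8) = Gamma(69, 13).
The posterior predictive for a window of length T is Negative Binomial with variance T·α'·(β'+T)/β'² = 6·69·19/169 = 7866/169.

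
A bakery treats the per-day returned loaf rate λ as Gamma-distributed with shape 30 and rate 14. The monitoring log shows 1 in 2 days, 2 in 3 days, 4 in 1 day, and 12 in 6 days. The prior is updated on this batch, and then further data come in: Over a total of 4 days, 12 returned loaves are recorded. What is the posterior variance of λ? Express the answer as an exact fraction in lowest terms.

Total count: 1 + 2 + 4 + 12 = 19.
Total exposure: 2 + 3 + 1 + 6 = 12 days.
After the first batch: Gamma(30 + 19, 14 + 12) = Gamma(49, 26).
Total count 12 over total exposure 4 days.
After the second batch: Gamma(49 + 12, 26 + 4) = Gamma(61, 30).
Posterior variance = α'/β'² = 61/900.

61/900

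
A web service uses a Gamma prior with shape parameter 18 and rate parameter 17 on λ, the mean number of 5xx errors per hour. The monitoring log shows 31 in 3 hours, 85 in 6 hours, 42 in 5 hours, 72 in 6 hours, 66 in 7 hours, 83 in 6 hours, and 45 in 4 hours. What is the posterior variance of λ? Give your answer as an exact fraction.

221/1458

Total count: 31 + 85 + 42 + 72 + 66 + 83 + 45 = 424.
Total exposure: 3 + 6 + 5 + 6 + 7 + 6 + 4 = 37 hours.
Gamma(α, β) with Poisson data over total exposure Σt gives posterior Gamma(α+Σx, β+Σt) = Gamma(442, 54).
Posterior variance = α'/β'² = 442/2916 = 221/1458.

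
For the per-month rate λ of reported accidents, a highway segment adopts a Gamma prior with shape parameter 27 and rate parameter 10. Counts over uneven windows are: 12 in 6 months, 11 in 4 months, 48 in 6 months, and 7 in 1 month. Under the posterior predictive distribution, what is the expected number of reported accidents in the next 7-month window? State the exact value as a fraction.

Total count: 12 + 11 + 48 + 7 = 78.
Total exposure: 6 + 4 + 6 + 1 = 17 months.
The Gamma prior is conjugate for the Poisson rate, so λ | data ~ Gamma(27+78, 10+17) = Gamma(105, 27).
Predictive mean over a 7-month window = T·E[λ|data] = 7·105/27 = 245/9.

245/9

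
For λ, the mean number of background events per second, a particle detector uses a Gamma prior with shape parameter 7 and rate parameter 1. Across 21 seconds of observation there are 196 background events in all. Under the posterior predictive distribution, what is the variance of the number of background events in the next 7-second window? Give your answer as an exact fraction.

Total count 196 over total exposure 21 seconds.
By Gamma–Poisson conjugacy, the posterior is Gamma(α + Σx, β + Σt) = Gamma(7 + 196, 1 + 21) = Gamma(203, 22).
The posterior predictive for a window of length T is Negative Binomial with variance T·α'·(β'+T)/β'² = 7·203·29/484 = 41209/484.

41209/484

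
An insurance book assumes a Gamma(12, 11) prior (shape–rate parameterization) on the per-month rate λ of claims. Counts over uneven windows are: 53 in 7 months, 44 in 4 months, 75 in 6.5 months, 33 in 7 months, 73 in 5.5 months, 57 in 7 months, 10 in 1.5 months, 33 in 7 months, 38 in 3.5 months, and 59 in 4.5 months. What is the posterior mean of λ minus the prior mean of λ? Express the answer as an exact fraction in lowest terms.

Total count: 53 + 44 + 75 + 33 + 73 + 57 + 10 + 33 + 38 + 59 = 475.
Total exposure: 7 + 4 + 6.5 + 7 + 5.5 + 7 + 1.5 + 7 + 3.5 + 4.5 = 53.5 months.
Conjugate update: add total count to the shape and total exposure to the rate, giving Gamma(487, 129/2).
Posterior mean = 487/(129/2) = 974/129; prior mean = 12/11 = 12/11. Difference = 974/129 − 12/11 = 9166/1419.

9166/1419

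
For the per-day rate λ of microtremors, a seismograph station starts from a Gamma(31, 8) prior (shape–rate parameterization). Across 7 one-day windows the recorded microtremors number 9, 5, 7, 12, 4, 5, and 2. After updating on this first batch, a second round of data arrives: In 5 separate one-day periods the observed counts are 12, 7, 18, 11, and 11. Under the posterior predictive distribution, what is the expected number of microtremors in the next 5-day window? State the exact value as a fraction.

67/2

Total count: 9 + 5 + 7 + 12 + 4 + 5 + 2 = 44.
Total exposure: 7 days.
After the first batch: Gamma(31 + 44, 8 + 7) = Gamma(75, 15).
Total count: 12 + 7 + 18 + 11 + 11 = 59.
Total exposure: 5 days.
After the second batch: Gamma(75 + 59, 15 + 5) = Gamma(134, 20).
Predictive mean over a 5-day window = T·E[λ|data] = 5·134/20 = 67/2.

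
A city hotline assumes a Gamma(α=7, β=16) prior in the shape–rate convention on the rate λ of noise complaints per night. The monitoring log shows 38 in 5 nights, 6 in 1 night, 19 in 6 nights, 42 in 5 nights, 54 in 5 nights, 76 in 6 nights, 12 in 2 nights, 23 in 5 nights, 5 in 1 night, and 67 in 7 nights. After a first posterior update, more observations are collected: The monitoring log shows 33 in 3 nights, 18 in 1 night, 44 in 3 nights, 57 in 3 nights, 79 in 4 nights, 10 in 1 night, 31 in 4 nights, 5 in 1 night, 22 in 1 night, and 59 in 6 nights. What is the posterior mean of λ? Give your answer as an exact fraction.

707/86

Total count: 38 + 6 + 19 + 42 + 54 + 76 + 12 + 23 + 5 + 67 = 342.
Total exposure: 5 + 1 + 6 + 5 + 5 + 6 + 2 + 5 + 1 + 7 = 43 nights.
After the first batch: Gamma(7 + 342, 16 + 43) = Gamma(349, 59).
Total count: 33 + 18 + 44 + 57 + 79 + 10 + 31 + 5 + 22 + 59 = 358.
Total exposure: 3 + 1 + 3 + 3 + 4 + 1 + 4 + 1 + 1 + 6 = 27 nights.
After the second batch: Gamma(349 + 358, 59 + 27) = Gamma(707, 86).
Posterior mean = α'/β' = 707/86.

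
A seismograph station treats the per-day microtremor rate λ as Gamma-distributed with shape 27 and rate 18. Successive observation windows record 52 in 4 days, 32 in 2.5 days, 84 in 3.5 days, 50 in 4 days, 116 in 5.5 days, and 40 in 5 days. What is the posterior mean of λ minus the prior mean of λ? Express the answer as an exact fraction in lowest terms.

1349/170

Total count: 52 + 32 + 84 + 50 + 116 + 40 = 374.
Total exposure: 4 + 2.5 + 3.5 + 4 + 5.5 + 5 = 24.5 days.
Gamma(α, β) with Poisson data over total exposure Σt gives posterior Gamma(α+Σx, β+Σt) = Gamma(401, 85/2).
Posterior mean = 401/(85/2) = 802/85; prior mean = 27/18 = 3/2. Difference = 802/85 − 3/2 = 1349/170.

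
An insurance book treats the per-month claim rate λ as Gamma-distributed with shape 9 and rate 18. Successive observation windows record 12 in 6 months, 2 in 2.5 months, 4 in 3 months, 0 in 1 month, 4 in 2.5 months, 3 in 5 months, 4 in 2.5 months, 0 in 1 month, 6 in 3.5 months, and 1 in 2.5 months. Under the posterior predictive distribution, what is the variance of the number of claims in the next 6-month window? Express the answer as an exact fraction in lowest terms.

Total count: 12 + 2 + 4 + 0 + 4 + 3 + 4 + 0 + 6 + 1 = 36.
Total exposure: 6 + 2.5 + 3 + 1 + 2.5 + 5 + 2.5 + 1 + 3.5 + 2.5 = 29.5 months.
By Gamma–Poisson conjugacy, the posterior is Gamma(α + Σx, β + Σt) = Gamma(9 + 36, 18 + 29.5) = Gamma(45, 95/2).
The posterior predictive for a window of length T is Negative Binomial with variance T·α'·(β'+T)/β'² = 6·45·(107/2)/(9025/4) = 11556/1805.

11556/1805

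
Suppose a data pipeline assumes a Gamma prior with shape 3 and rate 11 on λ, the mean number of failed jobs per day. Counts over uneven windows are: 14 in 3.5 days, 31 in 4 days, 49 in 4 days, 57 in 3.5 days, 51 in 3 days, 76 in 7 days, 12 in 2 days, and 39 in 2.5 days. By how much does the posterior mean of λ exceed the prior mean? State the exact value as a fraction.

Total count: 14 + 31 + 49 + 57 + 51 + 76 + 12 + 39 = 329.
Total exposure: 3.5 + 4 + 4 + 3.5 + 3 + 7 + 2 + 2.5 = 29.5 days.
Posterior: α' = 3 + 329 = 332, β' = 11 + 29.5 = 81/2.
Posterior mean = 332/(81/2) = 664/81; prior mean = 3/11 = 3/11. Difference = 664/81 − 3/11 = 7061/891.

7061/891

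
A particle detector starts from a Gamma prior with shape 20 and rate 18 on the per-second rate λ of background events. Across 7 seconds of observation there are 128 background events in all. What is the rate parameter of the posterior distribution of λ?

25

Total count 128 over total exposure 7 seconds.
Posterior: α' = 20 + 128 = 148, β' = 18 + 7 = 25.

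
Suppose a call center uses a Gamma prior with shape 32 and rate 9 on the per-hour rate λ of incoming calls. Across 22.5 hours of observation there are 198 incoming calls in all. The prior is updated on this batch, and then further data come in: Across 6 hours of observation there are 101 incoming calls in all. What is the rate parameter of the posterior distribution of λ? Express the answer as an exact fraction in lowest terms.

75/2

Total count 198 over total exposure 22.5 hours.
After the first batch: Gamma(32 + 198, 9 + 22.5) = Gamma(230, 63/2).
Total count 101 over total exposure 6 hours.
After the second batch: Gamma(230 + 101, 63/2 + 6) = Gamma(331, 75/2).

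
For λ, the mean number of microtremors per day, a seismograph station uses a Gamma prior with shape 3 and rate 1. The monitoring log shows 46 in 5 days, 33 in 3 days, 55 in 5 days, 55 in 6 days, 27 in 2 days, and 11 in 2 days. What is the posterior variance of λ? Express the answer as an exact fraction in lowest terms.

115/288

Total count: 46 + 33 + 55 + 55 + 27 + 11 = 227.
Total exposure: 5 + 3 + 5 + 6 + 2 + 2 = 23 days.
Conjugate update: add total count to the shape and total exposure to the rate, giving Gamma(230, 24).
Posterior variance = α'/β'² = 230/576 = 115/288.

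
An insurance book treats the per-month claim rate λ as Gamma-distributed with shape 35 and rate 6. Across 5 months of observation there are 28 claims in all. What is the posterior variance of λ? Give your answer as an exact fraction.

Total count 28 over total exposure 5 months.
The Gamma prior is conjugate for the Poisson rate, so λ | data ~ Gamma(35+28, 6+5) = Gamma(63, 11).
Posterior variance = α'/β'² = 63/121.

63/121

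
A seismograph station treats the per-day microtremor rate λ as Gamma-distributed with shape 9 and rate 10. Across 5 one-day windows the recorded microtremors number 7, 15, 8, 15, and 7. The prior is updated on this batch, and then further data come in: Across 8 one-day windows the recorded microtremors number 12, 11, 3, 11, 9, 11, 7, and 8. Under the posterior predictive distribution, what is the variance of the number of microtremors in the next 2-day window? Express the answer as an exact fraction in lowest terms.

Total count: 7 + 15 + 8 + 15 + 7 = 52.
Total exposure: 5 days.
After the first batch: Gamma(9 + 52, 10 + 5) = Gamma(61, 15).
Total count: 12 + 11 + 3 + 11 + 9 + 11 + 7 + 8 = 72.
Total exposure: 8 days.
After the second batch: Gamma(61 + 72, 15 + 8) = Gamma(133, 23).
The posterior predictive for a window of length T is Negative Binomial with variance T·α'·(β'+T)/β'² = 2·133·25/529 = 6650/529.

6650/529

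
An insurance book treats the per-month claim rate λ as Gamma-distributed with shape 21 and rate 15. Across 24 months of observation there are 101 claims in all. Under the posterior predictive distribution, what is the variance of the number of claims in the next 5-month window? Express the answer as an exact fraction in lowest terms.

Total count 101 over total exposure 24 months.
The Gamma prior is conjugate for the Poisson rate, so λ | data ~ Gamma(21+101, 15+24) = Gamma(122, 39).
The posterior predictive for a window of length T is Negative Binomial with variance T·α'·(β'+T)/β'² = 5·122·44/1521 = 26840/1521.

26840/1521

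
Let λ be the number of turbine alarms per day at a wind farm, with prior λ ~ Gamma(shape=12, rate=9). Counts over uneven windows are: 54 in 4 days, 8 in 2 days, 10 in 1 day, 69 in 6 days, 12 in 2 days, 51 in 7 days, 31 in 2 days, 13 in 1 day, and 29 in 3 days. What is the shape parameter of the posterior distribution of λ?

289

Total count: 54 + 8 + 10 + 69 + 12 + 51 + 31 + 13 + 29 = 277.
Total exposure: 4 + 2 + 1 + 6 + 2 + 7 + 2 + 1 + 3 = 28 days.
The Gamma prior is conjugate for the Poisson rate, so λ | data ~ Gamma(12+277, 9+28) = Gamma(289, 37).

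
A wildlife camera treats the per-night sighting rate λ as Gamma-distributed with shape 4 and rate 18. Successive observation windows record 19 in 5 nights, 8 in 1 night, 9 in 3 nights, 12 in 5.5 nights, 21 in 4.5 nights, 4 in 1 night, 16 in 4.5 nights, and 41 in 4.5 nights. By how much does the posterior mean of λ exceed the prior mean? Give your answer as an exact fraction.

Total count: 19 + 8 + 9 + 12 + 21 + 4 + 16 + 41 = 130.
Total exposure: 5 + 1 + 3 + 5.5 + 4.5 + 1 + 4.5 + 4.5 = 29 nights.
The Gamma prior is conjugate for the Poisson rate, so λ | data ~ Gamma(4+130, 18+29) = Gamma(134, 47).
Posterior mean = 134/47 = 134/47; prior mean = 4/18 = 2/9. Difference = 134/47 − 2/9 = 1112/423.

1112/423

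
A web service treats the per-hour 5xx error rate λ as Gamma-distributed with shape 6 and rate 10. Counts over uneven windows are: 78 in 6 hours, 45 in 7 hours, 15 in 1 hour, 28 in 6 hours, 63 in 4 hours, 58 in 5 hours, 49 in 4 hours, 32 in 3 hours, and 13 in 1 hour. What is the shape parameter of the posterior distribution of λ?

Total count: 78 + 45 + 15 + 28 + 63 + 58 + 49 + 32 + 13 = 381.
Total exposure: 6 + 7 + 1 + 6 + 4 + 5 + 4 + 3 + 1 = 37 hours.
Posterior: α' = 6 + 381 = 387, β' = 10 + 37 = 47.

387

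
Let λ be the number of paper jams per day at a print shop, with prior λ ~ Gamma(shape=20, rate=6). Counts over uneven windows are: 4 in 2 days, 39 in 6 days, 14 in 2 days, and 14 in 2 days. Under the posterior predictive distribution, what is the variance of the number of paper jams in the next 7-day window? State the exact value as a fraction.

15925/324

Total count: 4 + 39 + 14 + 14 = 71.
Total exposure: 2 + 6 + 2 + 2 = 12 days.
By Gamma–Poisson conjugacy, the posterior is Gamma(α + Σx, β + Σt) = Gamma(20 + 71, 6 + 12) = Gamma(91, 18).
The posterior predictive for a window of length T is Negative Binomial with variance T·α'·(β'+T)/β'² = 7·91·25/324 = 15925/324.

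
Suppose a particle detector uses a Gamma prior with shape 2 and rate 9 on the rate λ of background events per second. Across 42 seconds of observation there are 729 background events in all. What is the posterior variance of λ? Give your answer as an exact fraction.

43/153

Total count 729 over total exposure 42 seconds.
Posterior: α' = 2 + 729 = 731, β' = 9 + 42 = 51.
Posterior variance = α'/β'² = 731/2601 = 43/153.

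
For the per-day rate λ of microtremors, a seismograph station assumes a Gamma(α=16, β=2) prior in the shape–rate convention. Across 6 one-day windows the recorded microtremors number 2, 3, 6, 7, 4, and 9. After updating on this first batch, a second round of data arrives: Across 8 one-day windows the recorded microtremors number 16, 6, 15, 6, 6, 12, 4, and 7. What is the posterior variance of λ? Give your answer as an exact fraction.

Total count: 2 + 3 + 6 + 7 + 4 + 9 = 31.
Total exposure: 6 days.
After the first batch: Gamma(16 + 31, 2 + 6) = Gamma(47, 8).
Total count: 16 + 6 + 15 + 6 + 6 + 12 + 4 + 7 = 72.
Total exposure: 8 days.
After the second batch: Gamma(47 + 72, 8 + 8) = Gamma(119, 16).
Posterior variance = α'/β'² = 119/256.

119/256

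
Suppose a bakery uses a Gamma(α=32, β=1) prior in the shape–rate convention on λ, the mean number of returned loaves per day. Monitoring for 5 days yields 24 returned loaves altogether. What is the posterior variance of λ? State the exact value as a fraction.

Total count 24 over total exposure 5 days.
The Gamma prior is conjugate for the Poisson rate, so λ | data ~ Gamma(32+24, 1+5) = Gamma(56, 6).
Posterior variance = α'/β'² = 56/36 = 14/9.

14/9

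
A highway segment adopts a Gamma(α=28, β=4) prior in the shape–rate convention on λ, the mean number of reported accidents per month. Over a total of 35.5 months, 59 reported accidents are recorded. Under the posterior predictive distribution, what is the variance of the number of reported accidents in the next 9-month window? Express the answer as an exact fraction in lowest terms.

151902/6241

Total count 59 over total exposure 35.5 months.
Gamma(α, β) with Poisson data over total exposure Σt gives posterior Gamma(α+Σx, β+Σt) = Gamma(87, 79/2).
The posterior predictive for a window of length T is Negative Binomial with variance T·α'·(β'+T)/β'² = 9·87·(97/2)/(6241/4) = 151902/6241.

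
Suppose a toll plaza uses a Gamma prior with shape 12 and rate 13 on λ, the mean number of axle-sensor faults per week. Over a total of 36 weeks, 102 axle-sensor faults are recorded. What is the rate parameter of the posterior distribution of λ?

Total count 102 over total exposure 36 weeks.
By Gamma–Poisson conjugacy, the posterior is Gamma(α + Σx, β + Σt) = Gamma(12 + 102, 13 + 36) = Gamma(114, 49).

49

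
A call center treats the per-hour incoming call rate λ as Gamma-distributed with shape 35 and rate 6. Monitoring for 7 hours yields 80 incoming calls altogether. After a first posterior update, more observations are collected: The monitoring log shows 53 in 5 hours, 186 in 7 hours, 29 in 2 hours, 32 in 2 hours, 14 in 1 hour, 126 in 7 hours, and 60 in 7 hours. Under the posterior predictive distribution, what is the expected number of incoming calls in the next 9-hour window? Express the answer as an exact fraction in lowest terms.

Total count 80 over total exposure 7 hours.
After the first batch: Gamma(35 + 80, 6 + 7) = Gamma(115, 13).
Total count: 53 + 186 + 29 + 32 + 14 + 126 + 60 = 500.
Total exposure: 5 + 7 + 2 + 2 + 1 + 7 + 7 = 31 hours.
After the second batch: Gamma(115 + 500, 13 + 31) = Gamma(615, 44).
Predictive mean over a 9-hour window = T·E[λ|data] = 9·615/44 = 5535/44.

5535/44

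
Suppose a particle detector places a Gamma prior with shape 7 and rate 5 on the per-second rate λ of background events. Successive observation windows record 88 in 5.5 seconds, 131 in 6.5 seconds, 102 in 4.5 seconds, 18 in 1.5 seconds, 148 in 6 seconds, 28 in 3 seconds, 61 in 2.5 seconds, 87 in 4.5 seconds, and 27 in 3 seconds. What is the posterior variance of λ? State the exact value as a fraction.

Total count: 88 + 131 + 102 + 18 + 148 + 28 + 61 + 87 + 27 = 690.
Total exposure: 5.5 + 6.5 + 4.5 + 1.5 + 6 + 3 + 2.5 + 4.5 + 3 = 37 seconds.
Gamma(α, β) with Poisson data over total exposure Σt gives posterior Gamma(α+Σx, β+Σt) = Gamma(697, 42).
Posterior variance = α'/β'² = 697/1764.

697/1764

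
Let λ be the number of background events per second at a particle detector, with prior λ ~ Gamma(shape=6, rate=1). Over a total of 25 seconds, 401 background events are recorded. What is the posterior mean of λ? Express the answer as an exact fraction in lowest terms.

407/26

Total count 401 over total exposure 25 seconds.
Gamma(α, β) with Poisson data over total exposure Σt gives posterior Gamma(α+Σx, β+Σt) = Gamma(407, 26).
Posterior mean = α'/β' = 407/26.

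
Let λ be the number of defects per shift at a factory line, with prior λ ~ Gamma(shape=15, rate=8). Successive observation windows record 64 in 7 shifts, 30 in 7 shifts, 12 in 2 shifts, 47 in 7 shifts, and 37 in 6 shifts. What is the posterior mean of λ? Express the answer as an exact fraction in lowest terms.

205/37

Total count: 64 + 30 + 12 + 47 + 37 = 190.
Total exposure: 7 + 7 + 2 + 7 + 6 = 29 shifts.
By Gamma–Poisson conjugacy, the posterior is Gamma(α + Σx, β + Σt) = Gamma(15 + 190, 8 + 29) = Gamma(205, 37).
Posterior mean = α'/β' = 205/37.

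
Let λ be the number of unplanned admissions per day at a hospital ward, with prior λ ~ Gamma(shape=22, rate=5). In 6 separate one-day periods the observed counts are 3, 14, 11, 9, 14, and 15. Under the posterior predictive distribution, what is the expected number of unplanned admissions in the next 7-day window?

56

Total count: 3 + 14 + 11 + 9 + 14 + 15 = 66.
Total exposure: 6 days.
Conjugate update: add total count to the shape and total exposure to the rate, giving Gamma(88, 11).
Predictive mean over a 7-day window = T·E[λ|data] = 7·88/11 = 56.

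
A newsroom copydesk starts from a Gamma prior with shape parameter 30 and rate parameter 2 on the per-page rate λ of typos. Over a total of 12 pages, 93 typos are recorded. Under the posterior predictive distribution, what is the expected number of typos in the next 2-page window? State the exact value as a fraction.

123/7

Total count 93 over total exposure 12 pages.
By Gamma–Poisson conjugacy, the posterior is Gamma(α + Σx, β + Σt) = Gamma(30 + 93, 2 + 12) = Gamma(123, 14).
Predictive mean over a 2-page window = T·E[λ|data] = 2·123/14 = 123/7.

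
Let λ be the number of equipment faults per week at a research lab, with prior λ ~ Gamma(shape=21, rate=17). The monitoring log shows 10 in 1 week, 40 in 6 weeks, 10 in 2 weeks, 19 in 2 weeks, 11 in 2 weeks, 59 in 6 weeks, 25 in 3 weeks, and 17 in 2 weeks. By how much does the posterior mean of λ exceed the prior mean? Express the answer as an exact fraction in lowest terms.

2743/697

Total count: 10 + 40 + 10 + 19 + 11 + 59 + 25 + 17 = 191.
Total exposure: 1 + 6 + 2 + 2 + 2 + 6 + 3 + 2 = 24 weeks.
Gamma(α, β) with Poisson data over total exposure Σt gives posterior Gamma(α+Σx, β+Σt) = Gamma(212, 41).
Posterior mean = 212/41 = 212/41; prior mean = 21/17 = 21/17. Difference = 212/41 − 21/17 = 2743/697.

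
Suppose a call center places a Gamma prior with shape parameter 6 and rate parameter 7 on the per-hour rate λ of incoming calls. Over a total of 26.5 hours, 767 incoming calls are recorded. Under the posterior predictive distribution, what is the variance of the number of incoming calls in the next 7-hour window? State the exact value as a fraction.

Total count 767 over total exposure 26.5 hours.
The Gamma prior is conjugate for the Poisson rate, so λ | data ~ Gamma(6+767, 7+26.5) = Gamma(773, 67/2).
The posterior predictive for a window of length T is Negative Binomial with variance T·α'·(β'+T)/β'² = 7·773·(81/2)/(4489/4) = 876582/4489.

876582/4489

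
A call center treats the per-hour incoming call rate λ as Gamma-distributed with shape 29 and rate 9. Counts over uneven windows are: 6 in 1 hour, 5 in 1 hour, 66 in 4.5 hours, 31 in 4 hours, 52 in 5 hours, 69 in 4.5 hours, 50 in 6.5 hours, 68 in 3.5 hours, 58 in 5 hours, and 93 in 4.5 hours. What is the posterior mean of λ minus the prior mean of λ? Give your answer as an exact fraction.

Total count: 6 + 5 + 66 + 31 + 52 + 69 + 50 + 68 + 58 + 93 = 498.
Total exposure: 1 + 1 + 4.5 + 4 + 5 + 4.5 + 6.5 + 3.5 + 5 + 4.5 = 39.5 hours.
By Gamma–Poisson conjugacy, the posterior is Gamma(α + Σx, β + Σt) = Gamma(29 + 498, 9 + 39.5) = Gamma(527, 97/2).
Posterior mean = 527/(97/2) = 1054/97; prior mean = 29/9 = 29/9. Difference = 1054/97 − 29/9 = 6673/873.

6673/873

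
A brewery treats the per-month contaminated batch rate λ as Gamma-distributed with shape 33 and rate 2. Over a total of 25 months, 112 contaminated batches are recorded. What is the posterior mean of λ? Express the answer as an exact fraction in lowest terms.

145/27

Total count 112 over total exposure 25 months.
Conjugate update: add total count to the shape and total exposure to the rate, giving Gamma(145, 27).
Posterior mean = α'/β' = 145/27.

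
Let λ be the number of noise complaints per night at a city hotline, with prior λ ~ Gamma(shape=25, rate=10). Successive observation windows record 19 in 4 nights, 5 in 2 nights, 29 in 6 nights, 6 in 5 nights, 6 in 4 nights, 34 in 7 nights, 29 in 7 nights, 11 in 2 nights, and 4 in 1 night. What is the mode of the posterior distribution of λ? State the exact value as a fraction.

Total count: 19 + 5 + 29 + 6 + 6 + 34 + 29 + 11 + 4 = 143.
Total exposure: 4 + 2 + 6 + 5 + 4 + 7 + 7 + 2 + 1 = 38 nights.
Conjugate update: add total count to the shape and total exposure to the rate, giving Gamma(168, 48).
Posterior mode = (α'−1)/β' = 167/48.

167/48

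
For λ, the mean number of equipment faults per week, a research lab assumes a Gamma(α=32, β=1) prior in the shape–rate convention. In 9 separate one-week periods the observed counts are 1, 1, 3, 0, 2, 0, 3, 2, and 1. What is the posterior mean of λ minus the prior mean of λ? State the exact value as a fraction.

-55/2

Total count: 1 + 1 + 3 + 0 + 2 + 0 + 3 + 2 + 1 = 13.
Total exposure: 9 weeks.
Gamma(α, β) with Poisson data over total exposure Σt gives posterior Gamma(α+Σx, β+Σt) = Gamma(45, 10).
Posterior mean = 45/10 = 9/2; prior mean = 32/1 = 32. Difference = 9/2 − 32 = -55/2.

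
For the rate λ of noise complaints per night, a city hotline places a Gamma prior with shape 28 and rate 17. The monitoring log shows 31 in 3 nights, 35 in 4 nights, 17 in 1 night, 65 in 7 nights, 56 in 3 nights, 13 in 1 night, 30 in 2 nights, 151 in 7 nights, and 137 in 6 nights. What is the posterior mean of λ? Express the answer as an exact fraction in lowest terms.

563/51

Total count: 31 + 35 + 17 + 65 + 56 + 13 + 30 + 151 + 137 = 535.
Total exposure: 3 + 4 + 1 + 7 + 3 + 1 + 2 + 7 + 6 = 34 nights.
Gamma(α, β) with Poisson data over total exposure Σt gives posterior Gamma(α+Σx, β+Σt) = Gamma(563, 51).
Posterior mean = α'/β' = 563/51.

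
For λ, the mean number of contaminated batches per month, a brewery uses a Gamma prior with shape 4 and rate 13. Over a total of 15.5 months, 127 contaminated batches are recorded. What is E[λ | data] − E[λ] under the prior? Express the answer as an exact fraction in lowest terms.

Total count 127 over total exposure 15.5 months.
Posterior: α' = 4 + 127 = 131, β' = 13 + 15.5 = 57/2.
Posterior mean = 131/(57/2) = 262/57; prior mean = 4/13 = 4/13. Difference = 262/57 − 4/13 = 3178/741.

3178/741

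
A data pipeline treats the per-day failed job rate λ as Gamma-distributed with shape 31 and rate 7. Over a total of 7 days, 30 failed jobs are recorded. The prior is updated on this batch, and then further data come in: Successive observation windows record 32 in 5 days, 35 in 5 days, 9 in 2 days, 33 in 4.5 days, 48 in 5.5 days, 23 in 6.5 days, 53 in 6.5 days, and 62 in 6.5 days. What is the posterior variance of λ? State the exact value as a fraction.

1424/12321

Total count 30 over total exposure 7 days.
After the first batch: Gamma(31 + 30, 7 + 7) = Gamma(61, 14).
Total count: 32 + 35 + 9 + 33 + 48 + 23 + 53 + 62 = 295.
Total exposure: 5 + 5 + 2 + 4.5 + 5.5 + 6.5 + 6.5 + 6.5 = 41.5 days.
After the second batch: Gamma(61 + 295, 14 + 41.5) = Gamma(356, 111/2).
Posterior variance = α'/β'² = 356/(12321/4) = 1424/12321.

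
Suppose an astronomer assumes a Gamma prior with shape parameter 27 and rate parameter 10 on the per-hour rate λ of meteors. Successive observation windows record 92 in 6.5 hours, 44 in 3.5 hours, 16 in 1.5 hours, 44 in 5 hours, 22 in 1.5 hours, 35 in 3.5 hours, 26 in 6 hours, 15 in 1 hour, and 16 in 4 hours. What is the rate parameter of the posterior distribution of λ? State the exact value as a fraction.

Total count: 92 + 44 + 16 + 44 + 22 + 35 + 26 + 15 + 16 = 310.
Total exposure: 6.5 + 3.5 + 1.5 + 5 + 1.5 + 3.5 + 6 + 1 + 4 = 32.5 hours.
Gamma(α, β) with Poisson data over total exposure Σt gives posterior Gamma(α+Σx, β+Σt) = Gamma(337, 85/2).

85/2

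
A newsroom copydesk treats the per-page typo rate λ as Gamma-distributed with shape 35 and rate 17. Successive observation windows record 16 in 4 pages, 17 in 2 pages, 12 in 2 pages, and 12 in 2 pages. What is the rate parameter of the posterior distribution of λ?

Total count: 16 + 17 + 12 + 12 = 57.
Total exposure: 4 + 2 + 2 + 2 = 10 pages.
Gamma(α, β) with Poisson data over total exposure Σt gives posterior Gamma(α+Σx, β+Σt) = Gamma(92, 27).

27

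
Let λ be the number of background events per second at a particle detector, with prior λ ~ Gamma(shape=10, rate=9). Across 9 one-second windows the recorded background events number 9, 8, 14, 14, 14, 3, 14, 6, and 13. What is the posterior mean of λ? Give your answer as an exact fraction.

35/6

Total count: 9 + 8 + 14 + 14 + 14 + 3 + 14 + 6 + 13 = 95.
Total exposure: 9 seconds.
Conjugate update: add total count to the shape and total exposure to the rate, giving Gamma(105, 18).
Posterior mean = α'/β' = 105/18 = 35/6.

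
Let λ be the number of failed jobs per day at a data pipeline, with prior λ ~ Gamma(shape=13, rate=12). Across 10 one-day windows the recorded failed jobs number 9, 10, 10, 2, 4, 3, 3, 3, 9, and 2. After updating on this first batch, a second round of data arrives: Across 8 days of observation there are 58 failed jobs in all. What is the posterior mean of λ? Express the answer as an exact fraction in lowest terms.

Total count: 9 + 10 + 10 + 2 + 4 + 3 + 3 + 3 + 9 + 2 = 55.
Total exposure: 10 days.
After the first batch: Gamma(13 + 55, 12 + 10) = Gamma(68, 22).
Total count 58 over total exposure 8 days.
After the second batch: Gamma(68 + 58, 22 + 8) = Gamma(126, 30).
Posterior mean = α'/β' = 126/30 = 21/5.

21/5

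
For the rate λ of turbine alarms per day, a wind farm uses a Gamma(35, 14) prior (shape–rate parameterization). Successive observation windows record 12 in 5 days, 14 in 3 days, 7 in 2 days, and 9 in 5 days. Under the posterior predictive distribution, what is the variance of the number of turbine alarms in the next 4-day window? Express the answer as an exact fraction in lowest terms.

Total count: 12 + 14 + 7 + 9 = 42.
Total exposure: 5 + 3 + 2 + 5 = 15 days.
Conjugate update: add total count to the shape and total exposure to the rate, giving Gamma(77, 29).
The posterior predictive for a window of length T is Negative Binomial with variance T·α'·(β'+T)/β'² = 4·77·33/841 = 10164/841.

10164/841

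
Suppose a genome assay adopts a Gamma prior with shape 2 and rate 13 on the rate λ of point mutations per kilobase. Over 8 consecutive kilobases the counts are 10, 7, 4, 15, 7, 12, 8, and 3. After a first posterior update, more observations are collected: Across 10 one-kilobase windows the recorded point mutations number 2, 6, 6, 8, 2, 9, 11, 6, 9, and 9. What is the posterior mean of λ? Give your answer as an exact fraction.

136/31

Total count: 10 + 7 + 4 + 15 + 7 + 12 + 8 + 3 = 66.
Total exposure: 8 kilobases.
After the first batch: Gamma(2 + 66, 13 + 8) = Gamma(68, 21).
Total count: 2 + 6 + 6 + 8 + 2 + 9 + 11 + 6 + 9 + 9 = 68.
Total exposure: 10 kilobases.
After the second batch: Gamma(68 + 68, 21 + 10) = Gamma(136, 31).
Posterior mean = α'/β' = 136/31.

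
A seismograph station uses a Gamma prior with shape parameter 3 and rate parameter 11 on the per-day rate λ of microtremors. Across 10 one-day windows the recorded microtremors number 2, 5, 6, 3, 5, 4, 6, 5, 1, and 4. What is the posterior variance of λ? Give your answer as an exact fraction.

Total count: 2 + 5 + 6 + 3 + 5 + 4 + 6 + 5 + 1 + 4 = 41.
Total exposure: 10 days.
The Gamma prior is conjugate for the Poisson rate, so λ | data ~ Gamma(3+41, 11+10) = Gamma(44, 21).
Posterior variance = α'/β'² = 44/441.

44/441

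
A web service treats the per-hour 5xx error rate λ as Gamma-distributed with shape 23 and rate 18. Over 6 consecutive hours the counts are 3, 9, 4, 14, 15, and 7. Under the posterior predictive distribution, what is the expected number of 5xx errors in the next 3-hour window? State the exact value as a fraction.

Total count: 3 + 9 + 4 + 14 + 15 + 7 = 52.
Total exposure: 6 hours.
Gamma(α, β) with Poisson data over total exposure Σt gives posterior Gamma(α+Σx, β+Σt) = Gamma(75, 24).
Predictive mean over a 3-hour window = T·E[λ|data] = 3·75/24 = 75/8.

75/8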